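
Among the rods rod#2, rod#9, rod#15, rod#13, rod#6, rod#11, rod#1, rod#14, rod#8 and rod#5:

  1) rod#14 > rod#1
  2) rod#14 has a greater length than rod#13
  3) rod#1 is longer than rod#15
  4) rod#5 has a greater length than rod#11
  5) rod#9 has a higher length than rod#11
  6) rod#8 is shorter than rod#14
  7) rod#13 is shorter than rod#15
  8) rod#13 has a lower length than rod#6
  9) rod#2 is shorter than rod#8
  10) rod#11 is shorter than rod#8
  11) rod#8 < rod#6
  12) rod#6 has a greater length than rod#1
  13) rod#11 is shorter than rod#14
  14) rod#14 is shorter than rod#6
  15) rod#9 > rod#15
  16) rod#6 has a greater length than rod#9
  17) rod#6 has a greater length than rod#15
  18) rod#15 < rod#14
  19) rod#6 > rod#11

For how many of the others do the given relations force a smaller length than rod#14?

6

From rod#14 the given relations immediately reach rod#11, rod#13, rod#15, rod#1, rod#8.
From those, rod#2 — 6 in total.
Nothing else is reachable below rod#14; 6 in all.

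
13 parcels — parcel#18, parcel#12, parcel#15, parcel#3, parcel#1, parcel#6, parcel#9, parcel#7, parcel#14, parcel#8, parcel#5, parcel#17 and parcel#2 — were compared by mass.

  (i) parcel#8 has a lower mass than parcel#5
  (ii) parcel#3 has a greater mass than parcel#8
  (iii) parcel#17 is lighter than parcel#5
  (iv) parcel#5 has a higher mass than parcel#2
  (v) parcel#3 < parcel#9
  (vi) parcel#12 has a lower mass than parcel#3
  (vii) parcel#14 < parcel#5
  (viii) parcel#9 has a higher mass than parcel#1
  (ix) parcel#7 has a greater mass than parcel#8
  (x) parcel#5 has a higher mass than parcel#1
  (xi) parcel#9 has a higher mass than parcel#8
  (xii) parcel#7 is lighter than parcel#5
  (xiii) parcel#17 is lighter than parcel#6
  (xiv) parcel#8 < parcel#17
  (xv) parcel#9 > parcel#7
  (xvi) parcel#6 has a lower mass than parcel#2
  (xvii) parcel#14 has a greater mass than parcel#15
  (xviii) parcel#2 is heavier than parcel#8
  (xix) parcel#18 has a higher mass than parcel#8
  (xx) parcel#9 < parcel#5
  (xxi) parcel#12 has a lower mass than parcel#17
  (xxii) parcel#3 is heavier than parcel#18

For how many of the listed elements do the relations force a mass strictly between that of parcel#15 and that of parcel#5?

The relations place parcel#15 below parcel#5. An element lies strictly between them when it is forced above parcel#15 and also forced below parcel#5.
Above parcel#15: {parcel#14}. Below parcel#5: {parcel#8, parcel#12, parcel#17, parcel#18, parcel#6, parcel#3, parcel#7, parcel#14, parcel#2, parcel#1, parcel#9}.
Intersection: {parcel#14} — 1.

1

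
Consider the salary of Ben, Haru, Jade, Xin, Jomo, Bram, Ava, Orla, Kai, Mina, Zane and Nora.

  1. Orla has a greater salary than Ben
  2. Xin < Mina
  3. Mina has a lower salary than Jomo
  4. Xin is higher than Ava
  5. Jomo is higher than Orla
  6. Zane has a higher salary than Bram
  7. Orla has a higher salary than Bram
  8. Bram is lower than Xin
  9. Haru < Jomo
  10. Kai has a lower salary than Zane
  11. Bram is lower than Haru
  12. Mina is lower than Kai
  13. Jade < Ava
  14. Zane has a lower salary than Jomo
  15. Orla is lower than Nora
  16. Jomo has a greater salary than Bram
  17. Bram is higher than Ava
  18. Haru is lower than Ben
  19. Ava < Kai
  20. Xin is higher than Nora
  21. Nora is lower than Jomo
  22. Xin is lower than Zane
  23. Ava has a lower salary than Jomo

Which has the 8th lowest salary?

Xin

Chaining the given pairs: Jade < Ava < Bram < Haru < Ben < Orla < Nora < Xin < Mina < Kai < Zane < Jomo.
Counting 8 from the smallest end gives Xin.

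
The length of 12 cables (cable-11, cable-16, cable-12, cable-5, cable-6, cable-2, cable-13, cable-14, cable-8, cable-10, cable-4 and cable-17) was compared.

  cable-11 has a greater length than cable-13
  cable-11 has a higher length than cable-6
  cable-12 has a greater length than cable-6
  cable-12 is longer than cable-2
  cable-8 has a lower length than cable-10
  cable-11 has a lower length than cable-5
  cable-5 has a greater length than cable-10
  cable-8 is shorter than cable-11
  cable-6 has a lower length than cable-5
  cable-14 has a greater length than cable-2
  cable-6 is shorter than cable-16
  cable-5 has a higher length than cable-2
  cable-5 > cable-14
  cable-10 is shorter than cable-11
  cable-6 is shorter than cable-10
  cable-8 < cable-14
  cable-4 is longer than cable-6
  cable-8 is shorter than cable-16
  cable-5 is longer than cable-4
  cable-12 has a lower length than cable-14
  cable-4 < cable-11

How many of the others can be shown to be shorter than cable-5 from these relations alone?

9

The elements the relations force below cable-5 are cable-6, cable-2, cable-13, cable-12, cable-8, cable-10, cable-4, cable-11, cable-14 — no chain reaches any other.
That is 9.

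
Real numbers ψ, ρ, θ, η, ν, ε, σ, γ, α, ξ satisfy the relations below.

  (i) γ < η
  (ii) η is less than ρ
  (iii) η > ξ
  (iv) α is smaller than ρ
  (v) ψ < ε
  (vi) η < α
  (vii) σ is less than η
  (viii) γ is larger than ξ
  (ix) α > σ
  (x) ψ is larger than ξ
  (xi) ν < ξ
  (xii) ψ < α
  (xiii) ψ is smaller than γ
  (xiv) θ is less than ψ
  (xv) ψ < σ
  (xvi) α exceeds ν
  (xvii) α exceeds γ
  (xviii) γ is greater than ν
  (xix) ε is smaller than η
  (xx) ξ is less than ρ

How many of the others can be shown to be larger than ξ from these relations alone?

From ξ the given relations immediately reach ψ, γ, η, ρ.
From those, ε, σ, α — 7 in total.
No other element is forced above ξ by the given relations, so the count is 7.

7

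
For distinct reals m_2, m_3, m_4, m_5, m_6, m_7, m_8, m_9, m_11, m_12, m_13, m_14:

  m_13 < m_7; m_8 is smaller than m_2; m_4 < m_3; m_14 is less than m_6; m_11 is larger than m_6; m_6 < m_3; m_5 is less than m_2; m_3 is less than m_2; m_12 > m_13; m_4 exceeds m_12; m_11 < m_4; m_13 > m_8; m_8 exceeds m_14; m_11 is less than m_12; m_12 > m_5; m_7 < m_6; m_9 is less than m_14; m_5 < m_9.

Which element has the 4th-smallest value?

Piecing the relations together gives one ordering: m_5 < m_9 < m_14 < m_8 < m_13 < m_7 < m_6 < m_11 < m_12 < m_4 < m_3 < m_2.
The 4th smallest is m_8.

m_8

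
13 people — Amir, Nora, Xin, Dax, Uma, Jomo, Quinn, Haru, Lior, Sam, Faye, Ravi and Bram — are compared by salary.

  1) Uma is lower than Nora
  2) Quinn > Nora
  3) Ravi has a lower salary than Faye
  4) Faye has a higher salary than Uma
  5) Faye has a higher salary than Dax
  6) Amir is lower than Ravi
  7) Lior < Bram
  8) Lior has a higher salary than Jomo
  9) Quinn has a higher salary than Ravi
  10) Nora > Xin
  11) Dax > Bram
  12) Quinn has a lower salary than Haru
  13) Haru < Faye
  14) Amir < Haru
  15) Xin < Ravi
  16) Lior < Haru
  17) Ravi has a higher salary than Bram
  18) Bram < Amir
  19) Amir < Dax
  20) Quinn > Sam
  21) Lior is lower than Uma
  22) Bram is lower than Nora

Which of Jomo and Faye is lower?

Jomo

Jomo < Lior and Lior < Bram give Jomo < Bram.
With Bram < Amir: Jomo < Lior < Bram < Amir.
With Amir < Ravi: Jomo < Lior < Bram < Amir < Ravi.
With Ravi < Faye: Jomo < Lior < Bram < Amir < Ravi < Faye.
So Jomo < Faye; Jomo is the lower of the two.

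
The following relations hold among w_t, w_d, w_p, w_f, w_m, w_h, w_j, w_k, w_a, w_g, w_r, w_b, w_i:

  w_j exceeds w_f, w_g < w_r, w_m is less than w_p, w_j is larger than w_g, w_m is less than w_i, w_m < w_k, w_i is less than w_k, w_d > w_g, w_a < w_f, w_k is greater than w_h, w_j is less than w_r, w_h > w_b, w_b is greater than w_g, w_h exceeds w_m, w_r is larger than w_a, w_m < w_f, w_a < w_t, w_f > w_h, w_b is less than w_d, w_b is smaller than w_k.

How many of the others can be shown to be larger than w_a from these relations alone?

The elements the relations force above w_a are w_f, w_j, w_r, w_t — no chain reaches any other.
That is 4.

4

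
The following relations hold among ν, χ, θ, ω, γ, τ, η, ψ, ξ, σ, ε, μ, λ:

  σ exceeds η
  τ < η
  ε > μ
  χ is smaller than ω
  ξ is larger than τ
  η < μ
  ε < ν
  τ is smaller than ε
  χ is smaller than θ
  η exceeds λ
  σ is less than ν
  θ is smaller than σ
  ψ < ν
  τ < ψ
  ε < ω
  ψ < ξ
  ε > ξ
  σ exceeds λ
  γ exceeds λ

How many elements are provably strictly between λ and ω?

The relations place λ below ω. An element lies strictly between them when it is forced above λ and also forced below ω.
Above λ: {η, μ, σ, ε, ν, γ}. Below ω: {τ, η, χ, ψ, ξ, μ, ε}.
Intersection: {η, μ, ε} — 3.

3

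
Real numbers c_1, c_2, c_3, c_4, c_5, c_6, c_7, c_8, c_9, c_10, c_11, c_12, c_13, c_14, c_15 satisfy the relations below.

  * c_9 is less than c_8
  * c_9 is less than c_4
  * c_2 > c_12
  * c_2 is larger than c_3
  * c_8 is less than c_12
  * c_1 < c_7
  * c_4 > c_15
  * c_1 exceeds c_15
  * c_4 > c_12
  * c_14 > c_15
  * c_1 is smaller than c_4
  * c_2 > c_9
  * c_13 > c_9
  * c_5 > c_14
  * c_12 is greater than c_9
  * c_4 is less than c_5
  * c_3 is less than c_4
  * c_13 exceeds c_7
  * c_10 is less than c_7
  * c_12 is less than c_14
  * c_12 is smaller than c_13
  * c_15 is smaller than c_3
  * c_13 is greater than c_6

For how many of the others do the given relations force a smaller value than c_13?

Directly below c_13: c_9, c_12, c_6, c_7.
One step further: c_8, c_10, c_1 (7 so far).
One step further: c_15 (8 so far).
Nothing else is reachable below c_13; 8 in all.

8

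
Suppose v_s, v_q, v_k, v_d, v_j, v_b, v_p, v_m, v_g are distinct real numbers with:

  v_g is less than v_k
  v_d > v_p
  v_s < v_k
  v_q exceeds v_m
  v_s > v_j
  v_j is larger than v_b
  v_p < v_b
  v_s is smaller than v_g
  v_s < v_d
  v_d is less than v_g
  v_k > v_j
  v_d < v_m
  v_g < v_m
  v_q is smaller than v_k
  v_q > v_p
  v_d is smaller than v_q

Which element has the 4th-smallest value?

v_s

The consecutive relations fix a unique order: v_p < v_b < v_j < v_s < v_d < v_g < v_m < v_q < v_k.
Counting 4 from the smallest end gives v_s.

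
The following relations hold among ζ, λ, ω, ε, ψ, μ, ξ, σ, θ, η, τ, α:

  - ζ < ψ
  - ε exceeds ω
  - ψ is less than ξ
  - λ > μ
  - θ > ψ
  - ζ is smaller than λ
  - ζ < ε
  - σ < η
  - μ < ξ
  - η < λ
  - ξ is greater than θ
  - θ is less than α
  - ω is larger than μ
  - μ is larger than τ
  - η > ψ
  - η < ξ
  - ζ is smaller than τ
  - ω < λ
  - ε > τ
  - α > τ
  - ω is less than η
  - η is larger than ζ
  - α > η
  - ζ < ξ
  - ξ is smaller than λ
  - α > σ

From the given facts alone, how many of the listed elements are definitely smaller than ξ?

The elements the relations force below ξ are σ, ζ, ψ, θ, τ, μ, ω, η — no chain reaches any other.
That is 8.

8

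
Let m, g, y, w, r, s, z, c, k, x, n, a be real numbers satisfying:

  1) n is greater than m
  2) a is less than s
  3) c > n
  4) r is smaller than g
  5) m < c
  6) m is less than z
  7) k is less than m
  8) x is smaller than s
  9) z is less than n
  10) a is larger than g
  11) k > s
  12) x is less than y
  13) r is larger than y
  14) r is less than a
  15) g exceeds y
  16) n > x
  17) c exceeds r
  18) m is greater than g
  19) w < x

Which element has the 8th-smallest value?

k

Piecing the relations together gives one ordering: w < x < y < r < g < a < s < k < m < z < n < c.
Counting 8 from the smallest end gives k.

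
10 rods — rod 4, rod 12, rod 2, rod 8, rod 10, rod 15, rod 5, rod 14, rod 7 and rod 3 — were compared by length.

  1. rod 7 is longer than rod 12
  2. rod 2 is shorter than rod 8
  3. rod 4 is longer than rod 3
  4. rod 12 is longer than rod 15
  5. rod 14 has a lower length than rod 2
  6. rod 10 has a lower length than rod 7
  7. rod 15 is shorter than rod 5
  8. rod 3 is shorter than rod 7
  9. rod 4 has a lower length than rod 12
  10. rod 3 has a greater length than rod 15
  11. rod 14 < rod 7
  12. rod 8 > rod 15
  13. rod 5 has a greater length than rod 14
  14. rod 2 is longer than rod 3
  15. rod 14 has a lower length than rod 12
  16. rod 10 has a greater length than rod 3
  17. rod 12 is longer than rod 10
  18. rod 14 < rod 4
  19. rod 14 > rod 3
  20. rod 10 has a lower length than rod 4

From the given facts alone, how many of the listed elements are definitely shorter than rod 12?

Directly below rod 12: rod 15, rod 14, rod 10, rod 4.
One step further: rod 3 (5 so far).
No other element is forced below rod 12 by the given relations, so the count is 5.

5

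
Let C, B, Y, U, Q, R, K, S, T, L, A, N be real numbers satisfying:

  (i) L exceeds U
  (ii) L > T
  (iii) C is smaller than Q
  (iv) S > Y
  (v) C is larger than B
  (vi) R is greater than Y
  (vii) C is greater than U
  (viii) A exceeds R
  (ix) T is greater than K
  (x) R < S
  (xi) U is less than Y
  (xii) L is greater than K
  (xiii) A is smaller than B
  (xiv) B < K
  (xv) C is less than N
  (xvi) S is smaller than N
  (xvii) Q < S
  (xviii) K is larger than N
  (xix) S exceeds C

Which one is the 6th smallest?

C

Piecing the relations together gives one ordering: U < Y < R < A < B < C < Q < S < N < K < T < L.
Counting 6 from the smallest end gives C.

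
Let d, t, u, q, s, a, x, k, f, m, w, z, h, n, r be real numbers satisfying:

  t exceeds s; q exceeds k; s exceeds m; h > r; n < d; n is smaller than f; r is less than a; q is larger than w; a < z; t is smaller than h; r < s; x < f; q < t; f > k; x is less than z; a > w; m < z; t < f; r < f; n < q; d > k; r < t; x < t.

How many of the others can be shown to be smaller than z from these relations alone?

5

The elements the relations force below z are m, w, r, x, a — no chain reaches any other.
That is 5.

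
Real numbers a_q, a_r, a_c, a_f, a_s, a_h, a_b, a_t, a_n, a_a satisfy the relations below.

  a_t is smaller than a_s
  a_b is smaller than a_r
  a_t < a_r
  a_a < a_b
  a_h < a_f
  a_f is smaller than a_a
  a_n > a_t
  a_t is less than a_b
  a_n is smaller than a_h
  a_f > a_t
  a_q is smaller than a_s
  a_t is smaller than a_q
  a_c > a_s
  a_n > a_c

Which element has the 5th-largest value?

a_h

Chaining the given pairs: a_t < a_q < a_s < a_c < a_n < a_h < a_f < a_a < a_b < a_r.
The 5th largest is a_h.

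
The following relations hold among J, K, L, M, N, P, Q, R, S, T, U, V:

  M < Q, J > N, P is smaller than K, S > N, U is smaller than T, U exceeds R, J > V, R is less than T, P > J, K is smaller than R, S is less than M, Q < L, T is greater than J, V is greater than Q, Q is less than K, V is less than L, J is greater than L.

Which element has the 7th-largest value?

Chaining the given pairs: N < S < M < Q < V < L < J < P < K < R < U < T.
Counting 7 from the largest end gives L.

L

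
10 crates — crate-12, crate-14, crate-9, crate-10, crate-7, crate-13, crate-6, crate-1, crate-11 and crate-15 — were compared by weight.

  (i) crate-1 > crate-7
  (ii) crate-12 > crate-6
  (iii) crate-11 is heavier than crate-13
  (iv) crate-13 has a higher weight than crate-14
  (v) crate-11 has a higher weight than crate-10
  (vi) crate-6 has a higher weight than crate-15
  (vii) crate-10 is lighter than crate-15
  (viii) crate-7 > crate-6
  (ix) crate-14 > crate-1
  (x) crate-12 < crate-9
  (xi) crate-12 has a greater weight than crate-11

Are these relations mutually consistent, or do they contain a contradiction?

consistent

The single ordering crate-10 < crate-15 < crate-6 < crate-7 < crate-1 < crate-14 < crate-13 < crate-11 < crate-12 < crate-9 satisfies every listed relation, so no contradiction arises.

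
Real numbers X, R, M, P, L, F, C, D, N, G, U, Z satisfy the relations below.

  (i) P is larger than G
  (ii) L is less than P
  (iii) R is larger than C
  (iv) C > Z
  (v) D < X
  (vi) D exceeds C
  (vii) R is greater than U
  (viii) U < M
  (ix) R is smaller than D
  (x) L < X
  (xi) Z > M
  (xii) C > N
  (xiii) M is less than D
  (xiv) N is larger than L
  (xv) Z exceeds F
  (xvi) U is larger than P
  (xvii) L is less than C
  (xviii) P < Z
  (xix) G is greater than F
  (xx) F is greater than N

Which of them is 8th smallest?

Z

Piecing the relations together gives one ordering: L < N < F < G < P < U < M < Z < C < R < D < X.
The 8th smallest is Z.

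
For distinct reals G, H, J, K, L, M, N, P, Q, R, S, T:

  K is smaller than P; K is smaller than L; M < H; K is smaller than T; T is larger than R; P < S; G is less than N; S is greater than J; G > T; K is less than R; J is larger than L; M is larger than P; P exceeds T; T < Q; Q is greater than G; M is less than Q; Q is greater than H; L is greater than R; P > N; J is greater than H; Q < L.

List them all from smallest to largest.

The consecutive links are each given: K < R; R < T; T < G; G < N; N < P; P < M; M < H; H < Q; Q < L; L < J; J < S.

K < R < T < G < N < P < M < H < Q < L < J < S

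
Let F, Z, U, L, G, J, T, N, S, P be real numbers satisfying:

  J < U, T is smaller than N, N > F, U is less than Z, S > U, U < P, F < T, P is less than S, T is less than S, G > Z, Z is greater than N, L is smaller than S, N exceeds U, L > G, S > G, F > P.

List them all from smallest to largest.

Each adjacent pair is fixed by a given relation: J < U; U < P; P < F; F < T; T < N; N < Z; Z < G; G < L; L < S. Chaining them end to end gives the full order.

J < U < P < F < T < N < Z < G < L < S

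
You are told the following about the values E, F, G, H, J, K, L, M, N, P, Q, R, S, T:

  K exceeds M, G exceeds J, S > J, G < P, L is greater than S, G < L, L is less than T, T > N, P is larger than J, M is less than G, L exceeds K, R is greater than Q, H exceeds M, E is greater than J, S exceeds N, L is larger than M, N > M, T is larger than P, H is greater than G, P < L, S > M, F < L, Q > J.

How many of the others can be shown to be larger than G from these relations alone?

The elements the relations force above G are P, H, L, T — no chain reaches any other.
That is 4.

4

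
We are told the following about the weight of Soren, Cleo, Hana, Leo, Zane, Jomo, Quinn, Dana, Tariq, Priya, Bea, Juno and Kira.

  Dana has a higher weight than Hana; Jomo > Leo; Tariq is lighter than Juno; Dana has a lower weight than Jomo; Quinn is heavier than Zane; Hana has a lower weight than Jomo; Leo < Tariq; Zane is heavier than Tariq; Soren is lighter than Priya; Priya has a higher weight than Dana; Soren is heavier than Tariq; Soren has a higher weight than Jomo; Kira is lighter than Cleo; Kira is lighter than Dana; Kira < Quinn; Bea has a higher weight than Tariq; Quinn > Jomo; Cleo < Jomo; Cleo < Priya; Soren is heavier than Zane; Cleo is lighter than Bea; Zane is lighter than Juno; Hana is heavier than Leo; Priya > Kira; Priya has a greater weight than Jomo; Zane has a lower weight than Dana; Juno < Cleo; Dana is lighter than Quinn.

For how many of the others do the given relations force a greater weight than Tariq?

9

The elements the relations force above Tariq are Zane, Juno, Cleo, Bea, Dana, Jomo, Soren, Quinn, Priya — no chain reaches any other.
That is 9.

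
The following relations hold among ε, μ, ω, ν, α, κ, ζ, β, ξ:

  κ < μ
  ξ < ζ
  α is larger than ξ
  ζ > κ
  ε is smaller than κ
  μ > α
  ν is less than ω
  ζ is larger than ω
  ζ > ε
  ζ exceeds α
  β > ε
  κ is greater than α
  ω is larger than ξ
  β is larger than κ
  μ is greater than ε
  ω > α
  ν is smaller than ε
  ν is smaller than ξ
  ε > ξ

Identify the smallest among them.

ξ is not least since ν < ξ; α is not least since ξ < α; ω is not least since ξ < ω; ε is not least since ν < ε; κ is not least since α < κ; ζ is not least since ε < ζ; β is not least since κ < β; μ is not least since α < μ.
Only ν has nothing below it, so ν is the smallest.

ν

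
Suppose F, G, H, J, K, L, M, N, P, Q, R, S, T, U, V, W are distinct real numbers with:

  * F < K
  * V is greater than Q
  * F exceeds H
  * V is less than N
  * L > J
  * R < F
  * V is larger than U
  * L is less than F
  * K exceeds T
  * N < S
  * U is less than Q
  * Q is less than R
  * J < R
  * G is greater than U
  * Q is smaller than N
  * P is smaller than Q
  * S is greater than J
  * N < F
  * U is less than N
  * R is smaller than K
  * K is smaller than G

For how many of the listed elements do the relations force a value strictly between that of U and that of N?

2

The relations place U below N. An element lies strictly between them when it is forced above U and also forced below N.
Above U: {Q, V, R, F, K, S, G}. Below N: {P, Q, V}.
Intersection: {Q, V} — 2.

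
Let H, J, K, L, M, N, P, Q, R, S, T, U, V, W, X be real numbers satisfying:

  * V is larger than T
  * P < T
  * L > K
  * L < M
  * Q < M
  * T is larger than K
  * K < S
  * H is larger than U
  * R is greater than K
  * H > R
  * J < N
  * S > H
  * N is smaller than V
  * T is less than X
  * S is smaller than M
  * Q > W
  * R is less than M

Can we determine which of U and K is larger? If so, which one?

Following every chain through K: above K we get T, R, L, V, X, H, S, M.
U is not reached, and no chain runs the other way from U to K.
So the given relations leave the order of K and U undetermined.

undetermined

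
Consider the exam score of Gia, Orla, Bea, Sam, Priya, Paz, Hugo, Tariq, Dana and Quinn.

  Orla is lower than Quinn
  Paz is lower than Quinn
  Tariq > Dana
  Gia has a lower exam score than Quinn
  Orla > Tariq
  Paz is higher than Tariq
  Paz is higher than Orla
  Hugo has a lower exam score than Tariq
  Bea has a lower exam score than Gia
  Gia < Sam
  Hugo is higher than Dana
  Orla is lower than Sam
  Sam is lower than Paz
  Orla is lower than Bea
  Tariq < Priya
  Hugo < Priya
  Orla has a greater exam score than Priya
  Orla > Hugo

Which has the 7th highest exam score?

Priya

Chaining the given pairs: Dana < Hugo < Tariq < Priya < Orla < Bea < Gia < Sam < Paz < Quinn.
The 7th largest is Priya.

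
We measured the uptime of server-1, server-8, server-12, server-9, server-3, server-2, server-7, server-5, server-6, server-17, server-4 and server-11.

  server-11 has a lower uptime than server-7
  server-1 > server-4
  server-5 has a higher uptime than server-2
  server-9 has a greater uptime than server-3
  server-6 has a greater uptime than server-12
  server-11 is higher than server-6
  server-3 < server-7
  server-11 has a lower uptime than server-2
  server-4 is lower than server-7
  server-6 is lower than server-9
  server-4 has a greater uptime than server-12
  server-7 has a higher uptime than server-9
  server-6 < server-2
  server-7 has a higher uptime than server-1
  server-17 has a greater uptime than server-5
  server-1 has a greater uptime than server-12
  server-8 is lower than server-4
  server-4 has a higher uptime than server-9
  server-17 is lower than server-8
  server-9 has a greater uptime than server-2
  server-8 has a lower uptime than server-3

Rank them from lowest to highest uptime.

server-12 < server-6 < server-11 < server-2 < server-5 < server-17 < server-8 < server-3 < server-9 < server-4 < server-1 < server-7

The consecutive links are each given: server-12 < server-6; server-6 < server-11; server-11 < server-2; server-2 < server-5; server-5 < server-17; server-17 < server-8; server-8 < server-3; server-3 < server-9; server-9 < server-4; server-4 < server-1; server-1 < server-7.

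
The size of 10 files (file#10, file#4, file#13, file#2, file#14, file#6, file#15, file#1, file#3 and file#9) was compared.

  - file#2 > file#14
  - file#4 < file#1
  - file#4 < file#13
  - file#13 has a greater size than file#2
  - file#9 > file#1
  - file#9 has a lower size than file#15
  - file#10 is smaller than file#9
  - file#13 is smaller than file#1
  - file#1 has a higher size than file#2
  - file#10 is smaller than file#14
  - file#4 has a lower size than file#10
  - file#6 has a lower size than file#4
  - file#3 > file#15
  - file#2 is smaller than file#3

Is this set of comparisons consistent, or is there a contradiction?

Every relation is compatible with file#6 < file#4 < file#10 < file#14 < file#2 < file#13 < file#1 < file#9 < file#15 < file#3; the set is consistent.

consistent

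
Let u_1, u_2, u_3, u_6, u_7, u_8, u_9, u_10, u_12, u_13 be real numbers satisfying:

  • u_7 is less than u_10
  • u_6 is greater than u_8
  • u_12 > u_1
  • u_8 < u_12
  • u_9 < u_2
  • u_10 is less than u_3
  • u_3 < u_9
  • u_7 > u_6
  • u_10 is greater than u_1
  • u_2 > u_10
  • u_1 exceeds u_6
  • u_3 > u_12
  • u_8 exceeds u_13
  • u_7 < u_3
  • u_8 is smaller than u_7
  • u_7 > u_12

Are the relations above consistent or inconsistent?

consistent

Every relation is compatible with u_13 < u_8 < u_6 < u_1 < u_12 < u_7 < u_10 < u_3 < u_9 < u_2; the set is consistent.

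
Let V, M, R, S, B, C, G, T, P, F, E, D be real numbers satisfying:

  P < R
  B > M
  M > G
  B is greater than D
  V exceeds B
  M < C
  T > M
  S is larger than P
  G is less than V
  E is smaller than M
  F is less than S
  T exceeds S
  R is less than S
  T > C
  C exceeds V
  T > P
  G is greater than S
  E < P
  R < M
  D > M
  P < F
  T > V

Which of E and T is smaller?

E < P < F < S < G < M < D < B < V < C < T, by transitivity through P, F, S, G, M, D, B, V, C.
So E < T; E is the smaller of the two.

E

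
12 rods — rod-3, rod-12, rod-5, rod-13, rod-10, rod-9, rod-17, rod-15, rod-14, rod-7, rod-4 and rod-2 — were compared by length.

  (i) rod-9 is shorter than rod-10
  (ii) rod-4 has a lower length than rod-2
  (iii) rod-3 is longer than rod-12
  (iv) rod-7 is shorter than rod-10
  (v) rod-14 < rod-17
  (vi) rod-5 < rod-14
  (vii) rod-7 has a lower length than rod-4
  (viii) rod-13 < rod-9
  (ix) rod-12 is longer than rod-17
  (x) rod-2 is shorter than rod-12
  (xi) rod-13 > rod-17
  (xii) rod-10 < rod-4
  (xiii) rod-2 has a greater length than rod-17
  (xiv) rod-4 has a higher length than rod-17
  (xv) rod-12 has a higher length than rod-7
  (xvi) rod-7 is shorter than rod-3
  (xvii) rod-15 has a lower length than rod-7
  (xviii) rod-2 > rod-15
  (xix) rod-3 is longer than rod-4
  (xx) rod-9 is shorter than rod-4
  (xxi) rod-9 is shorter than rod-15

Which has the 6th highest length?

rod-7

The consecutive relations fix a unique order: rod-5 < rod-14 < rod-17 < rod-13 < rod-9 < rod-15 < rod-7 < rod-10 < rod-4 < rod-2 < rod-12 < rod-3.
The 6th largest is rod-7.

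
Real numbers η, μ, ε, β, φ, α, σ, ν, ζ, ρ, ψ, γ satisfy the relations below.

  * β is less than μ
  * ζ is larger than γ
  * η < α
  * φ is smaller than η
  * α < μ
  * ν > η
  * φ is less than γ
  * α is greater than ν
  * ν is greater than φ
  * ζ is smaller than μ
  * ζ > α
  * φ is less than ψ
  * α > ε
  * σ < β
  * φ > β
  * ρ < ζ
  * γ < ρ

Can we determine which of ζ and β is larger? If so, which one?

The relevant relations are β < φ; φ < η; η < ν; ν < α; α < ζ.
Together: β < φ < η < ν < α < ζ.
So ζ is larger.

ζ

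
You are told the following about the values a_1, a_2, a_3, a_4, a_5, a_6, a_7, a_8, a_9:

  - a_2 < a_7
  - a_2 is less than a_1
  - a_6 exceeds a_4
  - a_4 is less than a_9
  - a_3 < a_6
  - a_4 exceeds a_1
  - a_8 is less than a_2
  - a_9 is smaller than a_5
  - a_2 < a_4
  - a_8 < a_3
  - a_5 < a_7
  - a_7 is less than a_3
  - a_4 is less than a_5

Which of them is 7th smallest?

Chaining the given pairs: a_8 < a_2 < a_1 < a_4 < a_9 < a_5 < a_7 < a_3 < a_6.
Counting 7 from the smallest end gives a_7.

a_7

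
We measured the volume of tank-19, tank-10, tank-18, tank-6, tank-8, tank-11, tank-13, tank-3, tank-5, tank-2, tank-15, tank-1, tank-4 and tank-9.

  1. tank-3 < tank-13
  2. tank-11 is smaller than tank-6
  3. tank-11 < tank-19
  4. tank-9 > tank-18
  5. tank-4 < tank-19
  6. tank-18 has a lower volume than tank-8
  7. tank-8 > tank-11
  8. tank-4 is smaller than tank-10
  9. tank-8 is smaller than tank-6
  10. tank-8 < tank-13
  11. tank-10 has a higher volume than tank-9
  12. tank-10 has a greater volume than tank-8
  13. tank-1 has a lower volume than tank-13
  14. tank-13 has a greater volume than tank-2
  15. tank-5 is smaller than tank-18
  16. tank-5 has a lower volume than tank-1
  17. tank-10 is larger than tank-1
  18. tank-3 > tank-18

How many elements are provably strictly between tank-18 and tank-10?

The relations place tank-18 below tank-10. An element lies strictly between them when it is forced above tank-18 and also forced below tank-10.
Above tank-18: {tank-3, tank-8, tank-9, tank-6, tank-13}. Below tank-10: {tank-4, tank-5, tank-11, tank-8, tank-1, tank-9}.
Intersection: {tank-8, tank-9} — 2.

2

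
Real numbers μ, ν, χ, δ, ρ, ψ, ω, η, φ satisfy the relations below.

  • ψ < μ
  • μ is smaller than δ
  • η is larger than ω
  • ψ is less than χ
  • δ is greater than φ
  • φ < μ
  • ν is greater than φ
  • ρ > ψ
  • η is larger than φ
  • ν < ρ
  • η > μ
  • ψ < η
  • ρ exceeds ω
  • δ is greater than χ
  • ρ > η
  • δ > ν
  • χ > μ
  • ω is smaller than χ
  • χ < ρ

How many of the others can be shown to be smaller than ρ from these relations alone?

From ρ the given relations immediately reach ω, ψ, ν, η, χ.
From those, φ, μ — 7 in total.
Nothing else is reachable below ρ; 7 in all.

7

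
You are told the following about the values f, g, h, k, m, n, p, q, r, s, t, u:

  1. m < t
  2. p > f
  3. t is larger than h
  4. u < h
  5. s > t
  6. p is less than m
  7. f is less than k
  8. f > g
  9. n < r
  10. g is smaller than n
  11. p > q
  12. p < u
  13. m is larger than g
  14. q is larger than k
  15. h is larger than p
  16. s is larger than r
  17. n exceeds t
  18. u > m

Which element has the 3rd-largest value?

Piecing the relations together gives one ordering: g < f < k < q < p < m < u < h < t < n < r < s.
The 3rd largest is n.

n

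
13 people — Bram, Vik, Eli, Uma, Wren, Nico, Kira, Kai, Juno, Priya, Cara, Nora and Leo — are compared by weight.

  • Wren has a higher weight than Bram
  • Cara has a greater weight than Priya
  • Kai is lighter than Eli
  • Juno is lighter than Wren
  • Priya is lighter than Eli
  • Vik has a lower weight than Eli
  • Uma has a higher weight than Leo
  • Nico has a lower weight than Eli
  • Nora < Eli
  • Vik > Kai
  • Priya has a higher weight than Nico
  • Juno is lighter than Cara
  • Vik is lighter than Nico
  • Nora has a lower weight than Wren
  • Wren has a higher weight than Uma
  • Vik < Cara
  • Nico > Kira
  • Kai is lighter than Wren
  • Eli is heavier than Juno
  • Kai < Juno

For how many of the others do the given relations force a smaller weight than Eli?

Directly below Eli: Kai, Vik, Juno, Nora, Nico, Priya.
One step further: Kira (7 so far).
Nothing else is reachable below Eli; 7 in all.

7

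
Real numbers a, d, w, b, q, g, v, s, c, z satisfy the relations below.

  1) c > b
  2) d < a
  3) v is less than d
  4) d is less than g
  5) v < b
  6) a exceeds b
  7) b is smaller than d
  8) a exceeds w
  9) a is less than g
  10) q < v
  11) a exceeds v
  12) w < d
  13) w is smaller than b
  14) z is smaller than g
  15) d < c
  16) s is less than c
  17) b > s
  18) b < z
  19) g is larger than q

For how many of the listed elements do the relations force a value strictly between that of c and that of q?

The relations place q below c. An element lies strictly between them when it is forced above q and also forced below c.
Above q: {v, b, d, z, a, g}. Below c: {s, v, w, b, d}.
Intersection: {v, b, d} — 3.

3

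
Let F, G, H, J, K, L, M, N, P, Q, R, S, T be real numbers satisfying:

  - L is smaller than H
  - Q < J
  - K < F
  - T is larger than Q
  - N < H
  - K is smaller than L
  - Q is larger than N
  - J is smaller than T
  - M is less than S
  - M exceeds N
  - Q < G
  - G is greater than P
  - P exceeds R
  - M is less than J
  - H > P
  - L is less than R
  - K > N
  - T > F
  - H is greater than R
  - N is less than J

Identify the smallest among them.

N

K is not least since N < K; L is not least since K < L; F is not least since K < F; Q is not least since N < Q; M is not least since N < M; J is not least since Q < J; T is not least since F < T; R is not least since L < R; P is not least since R < P; S is not least since M < S; G is not least since P < G; H is not least since R < H.
Only N has nothing below it, so N is the smallest.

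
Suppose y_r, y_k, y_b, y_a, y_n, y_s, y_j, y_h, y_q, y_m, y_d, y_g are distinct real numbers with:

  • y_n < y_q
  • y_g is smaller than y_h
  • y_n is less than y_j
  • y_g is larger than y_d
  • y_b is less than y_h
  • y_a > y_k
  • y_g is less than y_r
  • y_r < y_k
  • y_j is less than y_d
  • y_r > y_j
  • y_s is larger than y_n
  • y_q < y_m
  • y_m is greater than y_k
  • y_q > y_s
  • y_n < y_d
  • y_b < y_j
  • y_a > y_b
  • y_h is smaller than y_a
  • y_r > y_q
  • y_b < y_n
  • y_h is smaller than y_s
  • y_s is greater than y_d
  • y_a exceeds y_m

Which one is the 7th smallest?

The consecutive relations fix a unique order: y_b < y_n < y_j < y_d < y_g < y_h < y_s < y_q < y_r < y_k < y_m < y_a.
The 7th smallest is y_s.

y_s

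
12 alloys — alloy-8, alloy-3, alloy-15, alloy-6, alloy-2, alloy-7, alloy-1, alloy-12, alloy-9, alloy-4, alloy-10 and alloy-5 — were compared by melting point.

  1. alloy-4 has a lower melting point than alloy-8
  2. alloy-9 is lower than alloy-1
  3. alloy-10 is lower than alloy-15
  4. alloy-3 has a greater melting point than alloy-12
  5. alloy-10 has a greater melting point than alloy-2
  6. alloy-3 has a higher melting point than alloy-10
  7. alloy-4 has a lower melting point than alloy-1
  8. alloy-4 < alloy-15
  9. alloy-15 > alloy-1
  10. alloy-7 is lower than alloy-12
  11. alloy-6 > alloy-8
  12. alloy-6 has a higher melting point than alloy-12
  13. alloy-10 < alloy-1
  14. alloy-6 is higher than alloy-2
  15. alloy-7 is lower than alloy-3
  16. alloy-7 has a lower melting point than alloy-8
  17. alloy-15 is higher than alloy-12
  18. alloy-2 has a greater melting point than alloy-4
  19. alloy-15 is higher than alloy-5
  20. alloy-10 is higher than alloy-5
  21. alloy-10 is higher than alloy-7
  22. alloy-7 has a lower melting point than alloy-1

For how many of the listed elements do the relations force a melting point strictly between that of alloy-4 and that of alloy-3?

2

The relations place alloy-4 below alloy-3. An element lies strictly between them when it is forced above alloy-4 and also forced below alloy-3.
Above alloy-4: {alloy-2, alloy-10, alloy-8, alloy-1, alloy-6, alloy-15}. Below alloy-3: {alloy-2, alloy-7, alloy-12, alloy-5, alloy-10}.
Intersection: {alloy-2, alloy-10} — 2.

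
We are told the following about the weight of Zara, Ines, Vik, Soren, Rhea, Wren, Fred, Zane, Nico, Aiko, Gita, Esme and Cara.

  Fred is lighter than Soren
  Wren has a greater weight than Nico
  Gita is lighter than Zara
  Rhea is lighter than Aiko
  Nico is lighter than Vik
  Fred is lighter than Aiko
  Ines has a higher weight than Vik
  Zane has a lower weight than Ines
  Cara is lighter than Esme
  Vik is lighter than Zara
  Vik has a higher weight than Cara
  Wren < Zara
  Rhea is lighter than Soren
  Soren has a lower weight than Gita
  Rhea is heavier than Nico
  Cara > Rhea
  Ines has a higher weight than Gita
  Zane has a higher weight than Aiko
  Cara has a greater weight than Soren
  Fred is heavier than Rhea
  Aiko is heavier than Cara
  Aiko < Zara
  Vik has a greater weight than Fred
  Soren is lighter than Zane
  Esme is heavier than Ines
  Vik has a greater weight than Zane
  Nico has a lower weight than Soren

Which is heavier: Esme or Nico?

Nico < Rhea and Rhea < Fred give Nico < Fred.
Then Fred < Soren extends the chain to Soren.
Then Soren < Cara extends the chain to Cara.
Then Cara < Aiko extends the chain to Aiko.
Then Aiko < Zane extends the chain to Zane.
With Zane < Vik: Nico < Rhea < Fred < Soren < Cara < Aiko < Zane < Vik.
With Vik < Ines: Nico < Rhea < Fred < Soren < Cara < Aiko < Zane < Vik < Ines.
Then Ines < Esme extends the chain to Esme.
So Nico < Esme; Esme is the heavier of the two.

Esme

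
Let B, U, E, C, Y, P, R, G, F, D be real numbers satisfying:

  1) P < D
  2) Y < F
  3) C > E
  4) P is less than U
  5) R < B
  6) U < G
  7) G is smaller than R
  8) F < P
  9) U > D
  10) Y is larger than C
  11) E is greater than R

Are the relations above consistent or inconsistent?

Chaining the given relations yields E < C < Y < F < P < D < U < G < R, so E < R. But one relation states R < E. These cannot both hold.

inconsistent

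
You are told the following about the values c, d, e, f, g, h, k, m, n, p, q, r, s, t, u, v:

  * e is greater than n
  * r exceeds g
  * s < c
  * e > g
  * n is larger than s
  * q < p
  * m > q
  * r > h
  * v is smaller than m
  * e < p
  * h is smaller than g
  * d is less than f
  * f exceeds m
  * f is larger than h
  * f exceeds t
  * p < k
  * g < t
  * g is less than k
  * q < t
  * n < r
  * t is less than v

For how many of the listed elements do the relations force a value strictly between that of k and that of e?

Chaining upward from e reaches: p.
Chaining downward from k reaches: h, g, s, q, n, p.
Strictly between e and k are those in both lists: p — 1 element.

1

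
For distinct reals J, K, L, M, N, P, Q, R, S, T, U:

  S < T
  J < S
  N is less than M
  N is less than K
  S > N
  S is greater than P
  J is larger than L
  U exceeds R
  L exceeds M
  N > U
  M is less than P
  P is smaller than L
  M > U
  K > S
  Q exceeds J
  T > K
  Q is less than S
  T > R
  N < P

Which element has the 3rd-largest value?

Piecing the relations together gives one ordering: R < U < N < M < P < L < J < Q < S < K < T.
The 3rd largest is S.

S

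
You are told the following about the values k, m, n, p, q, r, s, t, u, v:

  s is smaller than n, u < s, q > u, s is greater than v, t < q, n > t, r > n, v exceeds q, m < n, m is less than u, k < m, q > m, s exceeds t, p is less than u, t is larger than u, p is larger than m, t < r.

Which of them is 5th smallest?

The consecutive relations fix a unique order: k < m < p < u < t < q < v < s < n < r.
Counting 5 from the smallest end gives t.

t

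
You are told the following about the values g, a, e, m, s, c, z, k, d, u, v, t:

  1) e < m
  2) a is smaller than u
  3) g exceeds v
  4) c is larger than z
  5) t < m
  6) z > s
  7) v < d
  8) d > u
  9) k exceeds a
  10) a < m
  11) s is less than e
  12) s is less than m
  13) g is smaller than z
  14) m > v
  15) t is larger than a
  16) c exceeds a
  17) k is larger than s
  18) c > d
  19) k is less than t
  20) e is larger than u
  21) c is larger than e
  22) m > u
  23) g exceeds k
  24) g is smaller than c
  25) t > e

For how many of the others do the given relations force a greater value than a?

9

From a the given relations immediately reach k, u, t, c, m.
From those, e, d, g — 8 in total.
From those, z — 9 in total.
No other element is forced above a by the given relations, so the count is 9.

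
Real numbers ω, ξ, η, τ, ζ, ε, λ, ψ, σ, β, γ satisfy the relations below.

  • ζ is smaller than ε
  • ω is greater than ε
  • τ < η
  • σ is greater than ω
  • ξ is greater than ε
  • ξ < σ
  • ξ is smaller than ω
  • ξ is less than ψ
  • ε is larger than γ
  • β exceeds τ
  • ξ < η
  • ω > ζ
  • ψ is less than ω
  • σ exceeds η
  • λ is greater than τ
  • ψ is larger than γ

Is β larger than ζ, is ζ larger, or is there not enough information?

undetermined

Following every chain through ζ: above ζ we get ε, ξ, ψ, ω, η, σ.
β is not reached, and no chain runs the other way from β to ζ.
So the given relations leave the order of ζ and β undetermined.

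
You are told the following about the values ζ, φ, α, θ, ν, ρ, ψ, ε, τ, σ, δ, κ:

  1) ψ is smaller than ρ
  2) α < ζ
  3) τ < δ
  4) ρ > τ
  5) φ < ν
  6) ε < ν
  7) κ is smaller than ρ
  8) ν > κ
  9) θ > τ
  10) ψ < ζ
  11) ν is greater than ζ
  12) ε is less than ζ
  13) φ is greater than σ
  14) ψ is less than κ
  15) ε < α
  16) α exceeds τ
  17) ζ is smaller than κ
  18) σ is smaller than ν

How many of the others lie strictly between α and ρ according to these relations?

2

Chaining upward from α reaches: ζ, κ, ν.
Chaining downward from ρ reaches: τ, ε, ψ, ζ, κ.
Strictly between α and ρ are those in both lists: ζ, κ — 2 elements.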